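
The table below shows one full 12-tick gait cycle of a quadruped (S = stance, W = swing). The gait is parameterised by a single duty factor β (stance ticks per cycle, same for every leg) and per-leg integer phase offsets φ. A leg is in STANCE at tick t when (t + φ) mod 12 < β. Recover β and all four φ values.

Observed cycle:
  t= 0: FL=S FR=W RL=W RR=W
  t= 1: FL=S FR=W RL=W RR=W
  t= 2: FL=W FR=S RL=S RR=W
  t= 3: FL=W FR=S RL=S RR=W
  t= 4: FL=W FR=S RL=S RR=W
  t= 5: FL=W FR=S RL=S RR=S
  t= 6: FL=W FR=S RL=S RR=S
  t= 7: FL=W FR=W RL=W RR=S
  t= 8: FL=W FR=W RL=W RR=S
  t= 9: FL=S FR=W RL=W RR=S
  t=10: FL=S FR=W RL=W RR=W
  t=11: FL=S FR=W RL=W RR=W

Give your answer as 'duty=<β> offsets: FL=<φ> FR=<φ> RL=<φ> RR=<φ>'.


duty β = stance ticks per leg = 5
FL: stance ticks = 5; W→S at t=9 → φ=3
FR: stance ticks = 5; W→S at t=2 → φ=10
RL: stance ticks = 5; W→S at t=2 → φ=10
RR: stance ticks = 5; W→S at t=5 → φ=7

duty=5 offsets: FL=3 FR=10 RL=10 RR=7


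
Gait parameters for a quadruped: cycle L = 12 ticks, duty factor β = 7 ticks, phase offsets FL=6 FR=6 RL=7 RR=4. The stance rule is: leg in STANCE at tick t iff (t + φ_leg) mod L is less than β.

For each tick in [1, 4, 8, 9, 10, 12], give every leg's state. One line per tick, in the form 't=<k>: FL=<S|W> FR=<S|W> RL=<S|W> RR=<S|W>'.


t=1: FL=W FR=W RL=W RR=S
t=4: FL=W FR=W RL=W RR=W
t=8: FL=S FR=S RL=S RR=S
t=9: FL=S FR=S RL=S RR=S
t=10: FL=S FR=S RL=S RR=S
t=12: FL=S FR=S RL=W RR=S

t=1: phase=(7,7,8,5) vs β=7 → FL=W FR=W RL=W RR=S
t=4: phase=(10,10,11,8) vs β=7 → FL=W FR=W RL=W RR=W
t=8: phase=(2,2,3,0) vs β=7 → FL=S FR=S RL=S RR=S
t=9: phase=(3,3,4,1) vs β=7 → FL=S FR=S RL=S RR=S
t=10: phase=(4,4,5,2) vs β=7 → FL=S FR=S RL=S RR=S
t=12: phase=(6,6,7,4) vs β=7 → FL=S FR=S RL=W RR=S


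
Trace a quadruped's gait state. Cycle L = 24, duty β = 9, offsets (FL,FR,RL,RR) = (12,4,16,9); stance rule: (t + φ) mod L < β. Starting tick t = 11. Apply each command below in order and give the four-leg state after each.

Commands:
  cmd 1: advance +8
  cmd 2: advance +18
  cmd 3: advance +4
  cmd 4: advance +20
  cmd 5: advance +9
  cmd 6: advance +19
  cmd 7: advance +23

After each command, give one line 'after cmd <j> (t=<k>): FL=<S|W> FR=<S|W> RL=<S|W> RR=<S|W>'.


after cmd 1 (t=19): FL=S FR=W RL=W RR=S
after cmd 2 (t=37): FL=S FR=W RL=S RR=W
after cmd 3 (t=41): FL=S FR=W RL=W RR=S
after cmd 4 (t=61): FL=S FR=W RL=S RR=W
after cmd 5 (t=70): FL=W FR=S RL=W RR=S
after cmd 6 (t=89): FL=S FR=W RL=W RR=S
after cmd 7 (t=112): FL=S FR=W RL=S RR=S

start t=11: FL=W FR=W RL=S RR=W
cmd 1: advance +8 → t=19, phase=(7,23,11,4) → FL=S FR=W RL=W RR=S
cmd 2: advance +18 → t=37, phase=(1,17,5,22) → FL=S FR=W RL=S RR=W
cmd 3: advance +4 → t=41, phase=(5,21,9,2) → FL=S FR=W RL=W RR=S
cmd 4: advance +20 → t=61, phase=(1,17,5,22) → FL=S FR=W RL=S RR=W
cmd 5: advance +9 → t=70, phase=(10,2,14,7) → FL=W FR=S RL=W RR=S
cmd 6: advance +19 → t=89, phase=(5,21,9,2) → FL=S FR=W RL=W RR=S
cmd 7: advance +23 → t=112, phase=(4,20,8,1) → FL=S FR=W RL=S RR=S


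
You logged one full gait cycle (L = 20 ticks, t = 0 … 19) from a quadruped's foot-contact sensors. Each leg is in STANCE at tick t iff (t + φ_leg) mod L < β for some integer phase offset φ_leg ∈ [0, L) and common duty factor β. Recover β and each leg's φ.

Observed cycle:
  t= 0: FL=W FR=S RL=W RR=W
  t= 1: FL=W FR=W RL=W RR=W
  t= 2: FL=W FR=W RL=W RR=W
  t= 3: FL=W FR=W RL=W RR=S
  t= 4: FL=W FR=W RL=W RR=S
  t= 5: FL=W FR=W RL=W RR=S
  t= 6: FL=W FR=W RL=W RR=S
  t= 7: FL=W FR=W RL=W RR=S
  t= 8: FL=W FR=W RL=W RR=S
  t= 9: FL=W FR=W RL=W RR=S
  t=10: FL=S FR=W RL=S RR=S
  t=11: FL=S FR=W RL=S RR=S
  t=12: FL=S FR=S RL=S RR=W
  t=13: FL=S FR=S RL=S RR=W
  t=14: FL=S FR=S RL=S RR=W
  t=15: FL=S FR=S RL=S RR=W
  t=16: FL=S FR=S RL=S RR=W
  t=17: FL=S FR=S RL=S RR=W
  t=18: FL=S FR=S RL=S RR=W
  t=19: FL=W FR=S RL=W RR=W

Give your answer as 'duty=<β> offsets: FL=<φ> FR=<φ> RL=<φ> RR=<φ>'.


duty β = stance ticks per leg = 9
FL: stance ticks = 9; W→S at t=10 → φ=10
FR: stance ticks = 9; W→S at t=12 → φ=8
RL: stance ticks = 9; W→S at t=10 → φ=10
RR: stance ticks = 9; W→S at t=3 → φ=17

duty=9 offsets: FL=10 FR=8 RL=10 RR=17


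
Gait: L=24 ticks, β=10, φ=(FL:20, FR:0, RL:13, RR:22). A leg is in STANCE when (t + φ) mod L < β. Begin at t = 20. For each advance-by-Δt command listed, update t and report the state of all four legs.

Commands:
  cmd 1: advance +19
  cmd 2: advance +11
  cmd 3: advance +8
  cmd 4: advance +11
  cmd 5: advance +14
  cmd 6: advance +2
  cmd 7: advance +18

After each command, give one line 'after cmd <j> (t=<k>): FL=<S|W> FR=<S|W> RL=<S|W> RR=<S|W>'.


start t=20: FL=W FR=W RL=S RR=W
cmd 1: advance +19 → t=39, phase=(11,15,4,13) → FL=W FR=W RL=S RR=W
cmd 2: advance +11 → t=50, phase=(22,2,15,0) → FL=W FR=S RL=W RR=S
cmd 3: advance +8 → t=58, phase=(6,10,23,8) → FL=S FR=W RL=W RR=S
cmd 4: advance +11 → t=69, phase=(17,21,10,19) → FL=W FR=W RL=W RR=W
cmd 5: advance +14 → t=83, phase=(7,11,0,9) → FL=S FR=W RL=S RR=S
cmd 6: advance +2 → t=85, phase=(9,13,2,11) → FL=S FR=W RL=S RR=W
cmd 7: advance +18 → t=103, phase=(3,7,20,5) → FL=S FR=S RL=W RR=S

after cmd 1 (t=39): FL=W FR=W RL=S RR=W
after cmd 2 (t=50): FL=W FR=S RL=W RR=S
after cmd 3 (t=58): FL=S FR=W RL=W RR=S
after cmd 4 (t=69): FL=W FR=W RL=W RR=W
after cmd 5 (t=83): FL=S FR=W RL=S RR=S
after cmd 6 (t=85): FL=S FR=W RL=S RR=W
after cmd 7 (t=103): FL=S FR=S RL=W RR=S


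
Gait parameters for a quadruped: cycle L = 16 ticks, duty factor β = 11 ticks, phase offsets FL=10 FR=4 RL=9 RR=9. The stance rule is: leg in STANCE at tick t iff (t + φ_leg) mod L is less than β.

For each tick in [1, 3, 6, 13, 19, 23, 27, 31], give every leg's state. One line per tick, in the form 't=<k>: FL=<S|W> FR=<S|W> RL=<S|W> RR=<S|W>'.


t=1: phase=(11,5,10,10) vs β=11 → FL=W FR=S RL=S RR=S
t=3: phase=(13,7,12,12) vs β=11 → FL=W FR=S RL=W RR=W
t=6: phase=(0,10,15,15) vs β=11 → FL=S FR=S RL=W RR=W
t=13: phase=(7,1,6,6) vs β=11 → FL=S FR=S RL=S RR=S
t=19: phase=(13,7,12,12) vs β=11 → FL=W FR=S RL=W RR=W
t=23: phase=(1,11,0,0) vs β=11 → FL=S FR=W RL=S RR=S
t=27: phase=(5,15,4,4) vs β=11 → FL=S FR=W RL=S RR=S
t=31: phase=(9,3,8,8) vs β=11 → FL=S FR=S RL=S RR=S

t=1: FL=W FR=S RL=S RR=S
t=3: FL=W FR=S RL=W RR=W
t=6: FL=S FR=S RL=W RR=W
t=13: FL=S FR=S RL=S RR=S
t=19: FL=W FR=S RL=W RR=W
t=23: FL=S FR=W RL=S RR=S
t=27: FL=S FR=W RL=S RR=S
t=31: FL=S FR=S RL=S RR=S


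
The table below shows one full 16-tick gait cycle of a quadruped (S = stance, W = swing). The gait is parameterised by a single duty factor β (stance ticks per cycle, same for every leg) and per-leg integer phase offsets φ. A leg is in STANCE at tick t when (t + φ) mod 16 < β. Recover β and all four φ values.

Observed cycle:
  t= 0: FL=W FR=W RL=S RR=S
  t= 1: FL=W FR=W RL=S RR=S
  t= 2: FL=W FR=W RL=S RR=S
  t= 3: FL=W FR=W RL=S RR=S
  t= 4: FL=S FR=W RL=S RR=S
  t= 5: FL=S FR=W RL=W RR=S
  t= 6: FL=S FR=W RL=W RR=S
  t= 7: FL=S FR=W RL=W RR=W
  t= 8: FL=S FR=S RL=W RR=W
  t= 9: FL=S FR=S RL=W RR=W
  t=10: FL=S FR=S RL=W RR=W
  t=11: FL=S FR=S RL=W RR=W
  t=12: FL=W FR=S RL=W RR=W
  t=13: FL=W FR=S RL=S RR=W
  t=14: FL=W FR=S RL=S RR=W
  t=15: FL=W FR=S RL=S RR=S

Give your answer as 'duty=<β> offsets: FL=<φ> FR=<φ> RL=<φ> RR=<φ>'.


duty β = stance ticks per leg = 8
FL: stance ticks = 8; W→S at t=4 → φ=12
FR: stance ticks = 8; W→S at t=8 → φ=8
RL: stance ticks = 8; W→S at t=13 → φ=3
RR: stance ticks = 8; W→S at t=15 → φ=1

duty=8 offsets: FL=12 FR=8 RL=3 RR=1


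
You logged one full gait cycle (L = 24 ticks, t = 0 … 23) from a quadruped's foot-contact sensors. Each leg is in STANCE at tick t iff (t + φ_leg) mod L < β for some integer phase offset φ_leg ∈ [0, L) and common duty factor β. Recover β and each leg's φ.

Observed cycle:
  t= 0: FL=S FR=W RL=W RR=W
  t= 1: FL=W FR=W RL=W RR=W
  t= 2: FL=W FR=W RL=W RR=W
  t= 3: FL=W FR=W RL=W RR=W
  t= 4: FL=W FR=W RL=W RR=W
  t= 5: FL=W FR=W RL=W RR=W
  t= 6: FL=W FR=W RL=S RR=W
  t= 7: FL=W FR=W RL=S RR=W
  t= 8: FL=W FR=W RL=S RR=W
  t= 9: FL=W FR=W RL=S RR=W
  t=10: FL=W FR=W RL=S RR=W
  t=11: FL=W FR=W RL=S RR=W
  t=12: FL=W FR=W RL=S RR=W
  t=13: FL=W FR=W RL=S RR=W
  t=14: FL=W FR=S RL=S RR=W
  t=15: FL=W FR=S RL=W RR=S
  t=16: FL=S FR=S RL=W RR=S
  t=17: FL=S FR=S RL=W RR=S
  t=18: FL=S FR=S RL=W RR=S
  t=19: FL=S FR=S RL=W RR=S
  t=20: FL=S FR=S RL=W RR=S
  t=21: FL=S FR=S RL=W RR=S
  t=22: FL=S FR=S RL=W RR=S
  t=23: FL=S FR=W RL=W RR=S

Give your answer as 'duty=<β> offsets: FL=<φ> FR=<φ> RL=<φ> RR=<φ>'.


duty=9 offsets: FL=8 FR=10 RL=18 RR=9

duty β = stance ticks per leg = 9
FL: stance ticks = 9; W→S at t=16 → φ=8
FR: stance ticks = 9; W→S at t=14 → φ=10
RL: stance ticks = 9; W→S at t=6 → φ=18
RR: stance ticks = 9; W→S at t=15 → φ=9


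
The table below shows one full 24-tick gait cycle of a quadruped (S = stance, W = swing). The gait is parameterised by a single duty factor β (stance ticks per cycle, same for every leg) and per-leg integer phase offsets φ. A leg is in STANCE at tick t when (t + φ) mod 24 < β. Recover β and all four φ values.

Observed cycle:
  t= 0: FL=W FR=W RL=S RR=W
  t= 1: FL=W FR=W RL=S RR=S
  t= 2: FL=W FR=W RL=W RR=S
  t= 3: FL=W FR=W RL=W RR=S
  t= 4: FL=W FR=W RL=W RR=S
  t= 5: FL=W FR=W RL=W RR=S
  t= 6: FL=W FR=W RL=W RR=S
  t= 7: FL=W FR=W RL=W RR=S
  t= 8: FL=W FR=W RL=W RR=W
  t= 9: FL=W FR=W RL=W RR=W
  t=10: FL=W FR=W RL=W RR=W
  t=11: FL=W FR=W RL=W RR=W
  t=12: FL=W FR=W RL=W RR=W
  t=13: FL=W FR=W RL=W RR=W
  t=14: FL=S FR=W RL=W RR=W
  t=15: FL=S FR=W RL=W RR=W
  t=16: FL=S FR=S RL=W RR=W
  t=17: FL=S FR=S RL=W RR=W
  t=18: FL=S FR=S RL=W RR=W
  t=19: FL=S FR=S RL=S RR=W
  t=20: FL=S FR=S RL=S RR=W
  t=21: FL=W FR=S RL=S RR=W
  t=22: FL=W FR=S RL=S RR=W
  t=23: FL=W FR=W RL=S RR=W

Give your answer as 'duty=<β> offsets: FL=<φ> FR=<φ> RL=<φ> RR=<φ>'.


duty=7 offsets: FL=10 FR=8 RL=5 RR=23

duty β = stance ticks per leg = 7
FL: stance ticks = 7; W→S at t=14 → φ=10
FR: stance ticks = 7; W→S at t=16 → φ=8
RL: stance ticks = 7; W→S at t=19 → φ=5
RR: stance ticks = 7; W→S at t=1 → φ=23


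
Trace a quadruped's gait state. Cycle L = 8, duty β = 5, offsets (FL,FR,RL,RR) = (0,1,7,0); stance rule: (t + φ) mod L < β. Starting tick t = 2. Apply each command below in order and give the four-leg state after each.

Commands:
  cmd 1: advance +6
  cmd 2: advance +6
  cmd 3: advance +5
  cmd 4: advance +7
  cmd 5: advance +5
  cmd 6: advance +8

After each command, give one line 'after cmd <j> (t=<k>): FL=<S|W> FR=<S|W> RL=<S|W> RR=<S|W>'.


start t=2: FL=S FR=S RL=S RR=S
cmd 1: advance +6 → t=8, phase=(0,1,7,0) → FL=S FR=S RL=W RR=S
cmd 2: advance +6 → t=14, phase=(6,7,5,6) → FL=W FR=W RL=W RR=W
cmd 3: advance +5 → t=19, phase=(3,4,2,3) → FL=S FR=S RL=S RR=S
cmd 4: advance +7 → t=26, phase=(2,3,1,2) → FL=S FR=S RL=S RR=S
cmd 5: advance +5 → t=31, phase=(7,0,6,7) → FL=W FR=S RL=W RR=W
cmd 6: advance +8 → t=39, phase=(7,0,6,7) → FL=W FR=S RL=W RR=W

after cmd 1 (t=8): FL=S FR=S RL=W RR=S
after cmd 2 (t=14): FL=W FR=W RL=W RR=W
after cmd 3 (t=19): FL=S FR=S RL=S RR=S
after cmd 4 (t=26): FL=S FR=S RL=S RR=S
after cmd 5 (t=31): FL=W FR=S RL=W RR=W
after cmd 6 (t=39): FL=W FR=S RL=W RR=W


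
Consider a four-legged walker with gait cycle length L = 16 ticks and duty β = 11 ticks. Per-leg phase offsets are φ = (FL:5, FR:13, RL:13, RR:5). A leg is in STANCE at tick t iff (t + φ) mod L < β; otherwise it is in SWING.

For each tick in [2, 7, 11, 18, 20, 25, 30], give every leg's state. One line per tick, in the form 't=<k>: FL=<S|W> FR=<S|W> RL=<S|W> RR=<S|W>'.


t=2: FL=S FR=W RL=W RR=S
t=7: FL=W FR=S RL=S RR=W
t=11: FL=S FR=S RL=S RR=S
t=18: FL=S FR=W RL=W RR=S
t=20: FL=S FR=S RL=S RR=S
t=25: FL=W FR=S RL=S RR=W
t=30: FL=S FR=W RL=W RR=S

t=2: phase=(7,15,15,7) vs β=11 → FL=S FR=W RL=W RR=S
t=7: phase=(12,4,4,12) vs β=11 → FL=W FR=S RL=S RR=W
t=11: phase=(0,8,8,0) vs β=11 → FL=S FR=S RL=S RR=S
t=18: phase=(7,15,15,7) vs β=11 → FL=S FR=W RL=W RR=S
t=20: phase=(9,1,1,9) vs β=11 → FL=S FR=S RL=S RR=S
t=25: phase=(14,6,6,14) vs β=11 → FL=W FR=S RL=S RR=W
t=30: phase=(3,11,11,3) vs β=11 → FL=S FR=W RL=W RR=S


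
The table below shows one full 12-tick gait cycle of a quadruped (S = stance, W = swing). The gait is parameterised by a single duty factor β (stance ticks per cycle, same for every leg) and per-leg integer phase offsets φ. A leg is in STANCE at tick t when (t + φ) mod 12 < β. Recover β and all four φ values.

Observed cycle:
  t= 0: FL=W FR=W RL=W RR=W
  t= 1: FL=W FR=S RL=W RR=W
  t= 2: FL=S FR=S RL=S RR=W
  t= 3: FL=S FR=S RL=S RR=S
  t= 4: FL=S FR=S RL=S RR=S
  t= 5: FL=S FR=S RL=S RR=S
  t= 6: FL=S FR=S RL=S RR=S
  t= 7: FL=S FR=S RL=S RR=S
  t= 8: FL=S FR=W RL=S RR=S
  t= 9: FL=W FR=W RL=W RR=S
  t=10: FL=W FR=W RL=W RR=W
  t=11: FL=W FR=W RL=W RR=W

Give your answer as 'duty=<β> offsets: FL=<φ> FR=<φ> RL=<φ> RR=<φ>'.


duty=7 offsets: FL=10 FR=11 RL=10 RR=9

duty β = stance ticks per leg = 7
FL: stance ticks = 7; W→S at t=2 → φ=10
FR: stance ticks = 7; W→S at t=1 → φ=11
RL: stance ticks = 7; W→S at t=2 → φ=10
RR: stance ticks = 7; W→S at t=3 → φ=9


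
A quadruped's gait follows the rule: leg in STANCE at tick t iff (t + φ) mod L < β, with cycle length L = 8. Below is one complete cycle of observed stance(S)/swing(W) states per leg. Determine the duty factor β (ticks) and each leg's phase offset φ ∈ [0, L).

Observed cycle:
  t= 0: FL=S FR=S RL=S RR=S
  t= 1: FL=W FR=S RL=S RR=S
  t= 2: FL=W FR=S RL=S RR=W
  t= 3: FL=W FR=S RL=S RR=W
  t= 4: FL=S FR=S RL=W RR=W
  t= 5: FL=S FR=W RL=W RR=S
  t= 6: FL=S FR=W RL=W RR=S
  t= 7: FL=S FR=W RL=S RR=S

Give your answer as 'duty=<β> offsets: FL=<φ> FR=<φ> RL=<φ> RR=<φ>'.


duty β = stance ticks per leg = 5
FL: stance ticks = 5; W→S at t=4 → φ=4
FR: stance ticks = 5; W→S at t=0 → φ=0
RL: stance ticks = 5; W→S at t=7 → φ=1
RR: stance ticks = 5; W→S at t=5 → φ=3

duty=5 offsets: FL=4 FR=0 RL=1 RR=3


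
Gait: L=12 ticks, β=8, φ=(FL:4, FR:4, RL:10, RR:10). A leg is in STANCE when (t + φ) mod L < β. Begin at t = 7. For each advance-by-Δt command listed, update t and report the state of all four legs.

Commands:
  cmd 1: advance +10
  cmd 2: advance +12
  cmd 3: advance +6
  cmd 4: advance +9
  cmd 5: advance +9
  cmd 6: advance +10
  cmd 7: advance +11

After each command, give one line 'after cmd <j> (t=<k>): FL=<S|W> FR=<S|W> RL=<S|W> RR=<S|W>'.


start t=7: FL=W FR=W RL=S RR=S
cmd 1: advance +10 → t=17, phase=(9,9,3,3) → FL=W FR=W RL=S RR=S
cmd 2: advance +12 → t=29, phase=(9,9,3,3) → FL=W FR=W RL=S RR=S
cmd 3: advance +6 → t=35, phase=(3,3,9,9) → FL=S FR=S RL=W RR=W
cmd 4: advance +9 → t=44, phase=(0,0,6,6) → FL=S FR=S RL=S RR=S
cmd 5: advance +9 → t=53, phase=(9,9,3,3) → FL=W FR=W RL=S RR=S
cmd 6: advance +10 → t=63, phase=(7,7,1,1) → FL=S FR=S RL=S RR=S
cmd 7: advance +11 → t=74, phase=(6,6,0,0) → FL=S FR=S RL=S RR=S

after cmd 1 (t=17): FL=W FR=W RL=S RR=S
after cmd 2 (t=29): FL=W FR=W RL=S RR=S
after cmd 3 (t=35): FL=S FR=S RL=W RR=W
after cmd 4 (t=44): FL=S FR=S RL=S RR=S
after cmd 5 (t=53): FL=W FR=W RL=S RR=S
after cmd 6 (t=63): FL=S FR=S RL=S RR=S
after cmd 7 (t=74): FL=S FR=S RL=S RR=S


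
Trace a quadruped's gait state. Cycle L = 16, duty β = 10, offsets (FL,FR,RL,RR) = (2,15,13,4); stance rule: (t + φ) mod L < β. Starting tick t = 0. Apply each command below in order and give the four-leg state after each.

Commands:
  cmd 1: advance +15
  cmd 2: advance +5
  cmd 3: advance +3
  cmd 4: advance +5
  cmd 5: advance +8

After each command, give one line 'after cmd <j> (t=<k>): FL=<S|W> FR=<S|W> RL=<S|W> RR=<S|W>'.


after cmd 1 (t=15): FL=S FR=W RL=W RR=S
after cmd 2 (t=20): FL=S FR=S RL=S RR=S
after cmd 3 (t=23): FL=S FR=S RL=S RR=W
after cmd 4 (t=28): FL=W FR=W RL=S RR=S
after cmd 5 (t=36): FL=S FR=S RL=S RR=S

start t=0: FL=S FR=W RL=W RR=S
cmd 1: advance +15 → t=15, phase=(1,14,12,3) → FL=S FR=W RL=W RR=S
cmd 2: advance +5 → t=20, phase=(6,3,1,8) → FL=S FR=S RL=S RR=S
cmd 3: advance +3 → t=23, phase=(9,6,4,11) → FL=S FR=S RL=S RR=W
cmd 4: advance +5 → t=28, phase=(14,11,9,0) → FL=W FR=W RL=S RR=S
cmd 5: advance +8 → t=36, phase=(6,3,1,8) → FL=S FR=S RL=S RR=S


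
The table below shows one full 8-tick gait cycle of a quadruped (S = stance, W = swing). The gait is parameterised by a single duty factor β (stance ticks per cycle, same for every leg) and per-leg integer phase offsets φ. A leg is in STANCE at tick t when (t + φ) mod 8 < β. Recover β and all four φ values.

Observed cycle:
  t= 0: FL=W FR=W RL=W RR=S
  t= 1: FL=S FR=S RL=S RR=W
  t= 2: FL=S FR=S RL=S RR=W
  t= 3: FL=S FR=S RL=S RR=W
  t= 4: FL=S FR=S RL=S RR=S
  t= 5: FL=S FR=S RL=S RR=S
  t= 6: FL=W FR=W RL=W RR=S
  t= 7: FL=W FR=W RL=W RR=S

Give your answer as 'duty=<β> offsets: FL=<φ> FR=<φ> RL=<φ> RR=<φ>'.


duty β = stance ticks per leg = 5
FL: stance ticks = 5; W→S at t=1 → φ=7
FR: stance ticks = 5; W→S at t=1 → φ=7
RL: stance ticks = 5; W→S at t=1 → φ=7
RR: stance ticks = 5; W→S at t=4 → φ=4

duty=5 offsets: FL=7 FR=7 RL=7 RR=4


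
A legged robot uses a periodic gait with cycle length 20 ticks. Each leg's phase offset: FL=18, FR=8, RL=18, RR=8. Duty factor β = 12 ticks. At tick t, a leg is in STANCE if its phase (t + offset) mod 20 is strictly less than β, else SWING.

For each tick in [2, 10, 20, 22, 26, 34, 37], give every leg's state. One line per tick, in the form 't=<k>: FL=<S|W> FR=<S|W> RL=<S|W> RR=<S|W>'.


t=2: phase=(0,10,0,10) vs β=12 → FL=S FR=S RL=S RR=S
t=10: phase=(8,18,8,18) vs β=12 → FL=S FR=W RL=S RR=W
t=20: phase=(18,8,18,8) vs β=12 → FL=W FR=S RL=W RR=S
t=22: phase=(0,10,0,10) vs β=12 → FL=S FR=S RL=S RR=S
t=26: phase=(4,14,4,14) vs β=12 → FL=S FR=W RL=S RR=W
t=34: phase=(12,2,12,2) vs β=12 → FL=W FR=S RL=W RR=S
t=37: phase=(15,5,15,5) vs β=12 → FL=W FR=S RL=W RR=S

t=2: FL=S FR=S RL=S RR=S
t=10: FL=S FR=W RL=S RR=W
t=20: FL=W FR=S RL=W RR=S
t=22: FL=S FR=S RL=S RR=S
t=26: FL=S FR=W RL=S RR=W
t=34: FL=W FR=S RL=W RR=S
t=37: FL=W FR=S RL=W RR=S


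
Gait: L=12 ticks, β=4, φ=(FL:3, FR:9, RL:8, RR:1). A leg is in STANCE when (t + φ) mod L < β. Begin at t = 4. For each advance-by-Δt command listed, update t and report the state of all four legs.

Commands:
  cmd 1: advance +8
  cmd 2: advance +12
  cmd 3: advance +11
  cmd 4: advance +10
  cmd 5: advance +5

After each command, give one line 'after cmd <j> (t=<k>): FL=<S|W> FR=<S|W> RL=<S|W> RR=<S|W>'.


start t=4: FL=W FR=S RL=S RR=W
cmd 1: advance +8 → t=12, phase=(3,9,8,1) → FL=S FR=W RL=W RR=S
cmd 2: advance +12 → t=24, phase=(3,9,8,1) → FL=S FR=W RL=W RR=S
cmd 3: advance +11 → t=35, phase=(2,8,7,0) → FL=S FR=W RL=W RR=S
cmd 4: advance +10 → t=45, phase=(0,6,5,10) → FL=S FR=W RL=W RR=W
cmd 5: advance +5 → t=50, phase=(5,11,10,3) → FL=W FR=W RL=W RR=S

after cmd 1 (t=12): FL=S FR=W RL=W RR=S
after cmd 2 (t=24): FL=S FR=W RL=W RR=S
after cmd 3 (t=35): FL=S FR=W RL=W RR=S
after cmd 4 (t=45): FL=S FR=W RL=W RR=W
after cmd 5 (t=50): FL=W FR=W RL=W RR=S


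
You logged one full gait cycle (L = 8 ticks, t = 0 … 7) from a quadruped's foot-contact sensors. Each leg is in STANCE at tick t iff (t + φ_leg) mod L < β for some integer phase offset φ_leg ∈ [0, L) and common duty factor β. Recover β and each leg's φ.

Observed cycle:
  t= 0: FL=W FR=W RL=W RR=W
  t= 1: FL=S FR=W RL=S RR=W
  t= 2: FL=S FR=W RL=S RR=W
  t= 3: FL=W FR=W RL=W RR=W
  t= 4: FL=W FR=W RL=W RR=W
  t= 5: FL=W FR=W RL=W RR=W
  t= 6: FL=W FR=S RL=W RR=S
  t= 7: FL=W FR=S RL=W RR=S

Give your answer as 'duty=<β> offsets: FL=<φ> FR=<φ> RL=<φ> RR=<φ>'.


duty β = stance ticks per leg = 2
FL: stance ticks = 2; W→S at t=1 → φ=7
FR: stance ticks = 2; W→S at t=6 → φ=2
RL: stance ticks = 2; W→S at t=1 → φ=7
RR: stance ticks = 2; W→S at t=6 → φ=2

duty=2 offsets: FL=7 FR=2 RL=7 RR=2


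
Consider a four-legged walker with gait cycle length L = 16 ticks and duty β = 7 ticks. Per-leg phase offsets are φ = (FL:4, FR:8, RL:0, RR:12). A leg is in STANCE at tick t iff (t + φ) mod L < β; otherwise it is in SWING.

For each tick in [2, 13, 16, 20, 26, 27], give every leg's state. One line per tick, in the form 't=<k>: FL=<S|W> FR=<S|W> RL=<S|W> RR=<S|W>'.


t=2: FL=S FR=W RL=S RR=W
t=13: FL=S FR=S RL=W RR=W
t=16: FL=S FR=W RL=S RR=W
t=20: FL=W FR=W RL=S RR=S
t=26: FL=W FR=S RL=W RR=S
t=27: FL=W FR=S RL=W RR=W

t=2: phase=(6,10,2,14) vs β=7 → FL=S FR=W RL=S RR=W
t=13: phase=(1,5,13,9) vs β=7 → FL=S FR=S RL=W RR=W
t=16: phase=(4,8,0,12) vs β=7 → FL=S FR=W RL=S RR=W
t=20: phase=(8,12,4,0) vs β=7 → FL=W FR=W RL=S RR=S
t=26: phase=(14,2,10,6) vs β=7 → FL=W FR=S RL=W RR=S
t=27: phase=(15,3,11,7) vs β=7 → FL=W FR=S RL=W RR=W


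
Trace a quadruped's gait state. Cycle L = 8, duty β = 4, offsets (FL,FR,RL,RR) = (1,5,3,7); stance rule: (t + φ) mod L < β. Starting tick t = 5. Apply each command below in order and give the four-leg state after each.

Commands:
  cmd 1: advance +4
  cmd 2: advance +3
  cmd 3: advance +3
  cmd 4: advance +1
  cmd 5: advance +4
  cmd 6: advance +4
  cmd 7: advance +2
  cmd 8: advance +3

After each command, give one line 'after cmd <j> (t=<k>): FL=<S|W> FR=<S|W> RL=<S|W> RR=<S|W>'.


start t=5: FL=W FR=S RL=S RR=W
cmd 1: advance +4 → t=9, phase=(2,6,4,0) → FL=S FR=W RL=W RR=S
cmd 2: advance +3 → t=12, phase=(5,1,7,3) → FL=W FR=S RL=W RR=S
cmd 3: advance +3 → t=15, phase=(0,4,2,6) → FL=S FR=W RL=S RR=W
cmd 4: advance +1 → t=16, phase=(1,5,3,7) → FL=S FR=W RL=S RR=W
cmd 5: advance +4 → t=20, phase=(5,1,7,3) → FL=W FR=S RL=W RR=S
cmd 6: advance +4 → t=24, phase=(1,5,3,7) → FL=S FR=W RL=S RR=W
cmd 7: advance +2 → t=26, phase=(3,7,5,1) → FL=S FR=W RL=W RR=S
cmd 8: advance +3 → t=29, phase=(6,2,0,4) → FL=W FR=S RL=S RR=W

after cmd 1 (t=9): FL=S FR=W RL=W RR=S
after cmd 2 (t=12): FL=W FR=S RL=W RR=S
after cmd 3 (t=15): FL=S FR=W RL=S RR=W
after cmd 4 (t=16): FL=S FR=W RL=S RR=W
after cmd 5 (t=20): FL=W FR=S RL=W RR=S
after cmd 6 (t=24): FL=S FR=W RL=S RR=W
after cmd 7 (t=26): FL=S FR=W RL=W RR=S
after cmd 8 (t=29): FL=W FR=S RL=S RR=W


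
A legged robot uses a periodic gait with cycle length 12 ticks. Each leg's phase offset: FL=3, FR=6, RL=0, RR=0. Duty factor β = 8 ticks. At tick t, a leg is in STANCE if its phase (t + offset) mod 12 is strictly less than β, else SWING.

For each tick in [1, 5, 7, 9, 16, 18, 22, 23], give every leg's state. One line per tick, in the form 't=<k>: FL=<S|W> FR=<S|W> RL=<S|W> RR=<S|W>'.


t=1: phase=(4,7,1,1) vs β=8 → FL=S FR=S RL=S RR=S
t=5: phase=(8,11,5,5) vs β=8 → FL=W FR=W RL=S RR=S
t=7: phase=(10,1,7,7) vs β=8 → FL=W FR=S RL=S RR=S
t=9: phase=(0,3,9,9) vs β=8 → FL=S FR=S RL=W RR=W
t=16: phase=(7,10,4,4) vs β=8 → FL=S FR=W RL=S RR=S
t=18: phase=(9,0,6,6) vs β=8 → FL=W FR=S RL=S RR=S
t=22: phase=(1,4,10,10) vs β=8 → FL=S FR=S RL=W RR=W
t=23: phase=(2,5,11,11) vs β=8 → FL=S FR=S RL=W RR=W

t=1: FL=S FR=S RL=S RR=S
t=5: FL=W FR=W RL=S RR=S
t=7: FL=W FR=S RL=S RR=S
t=9: FL=S FR=S RL=W RR=W
t=16: FL=S FR=W RL=S RR=S
t=18: FL=W FR=S RL=S RR=S
t=22: FL=S FR=S RL=W RR=W
t=23: FL=S FR=S RL=W RR=W


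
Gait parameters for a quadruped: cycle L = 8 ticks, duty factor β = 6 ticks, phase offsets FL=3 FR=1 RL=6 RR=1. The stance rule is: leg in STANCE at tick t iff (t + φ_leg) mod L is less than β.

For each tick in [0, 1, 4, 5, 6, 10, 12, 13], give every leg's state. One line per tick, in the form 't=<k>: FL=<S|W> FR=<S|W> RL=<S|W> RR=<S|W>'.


t=0: FL=S FR=S RL=W RR=S
t=1: FL=S FR=S RL=W RR=S
t=4: FL=W FR=S RL=S RR=S
t=5: FL=S FR=W RL=S RR=W
t=6: FL=S FR=W RL=S RR=W
t=10: FL=S FR=S RL=S RR=S
t=12: FL=W FR=S RL=S RR=S
t=13: FL=S FR=W RL=S RR=W

t=0: phase=(3,1,6,1) vs β=6 → FL=S FR=S RL=W RR=S
t=1: phase=(4,2,7,2) vs β=6 → FL=S FR=S RL=W RR=S
t=4: phase=(7,5,2,5) vs β=6 → FL=W FR=S RL=S RR=S
t=5: phase=(0,6,3,6) vs β=6 → FL=S FR=W RL=S RR=W
t=6: phase=(1,7,4,7) vs β=6 → FL=S FR=W RL=S RR=W
t=10: phase=(5,3,0,3) vs β=6 → FL=S FR=S RL=S RR=S
t=12: phase=(7,5,2,5) vs β=6 → FL=W FR=S RL=S RR=S
t=13: phase=(0,6,3,6) vs β=6 → FL=S FR=W RL=S RR=W


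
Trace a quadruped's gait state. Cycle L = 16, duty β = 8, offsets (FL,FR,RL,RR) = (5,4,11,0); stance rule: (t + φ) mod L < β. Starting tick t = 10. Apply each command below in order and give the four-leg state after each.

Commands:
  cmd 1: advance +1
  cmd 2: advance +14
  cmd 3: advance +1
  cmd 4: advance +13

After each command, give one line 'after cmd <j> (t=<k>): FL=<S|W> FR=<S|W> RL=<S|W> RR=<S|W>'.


after cmd 1 (t=11): FL=S FR=W RL=S RR=W
after cmd 2 (t=25): FL=W FR=W RL=S RR=W
after cmd 3 (t=26): FL=W FR=W RL=S RR=W
after cmd 4 (t=39): FL=W FR=W RL=S RR=S

start t=10: FL=W FR=W RL=S RR=W
cmd 1: advance +1 → t=11, phase=(0,15,6,11) → FL=S FR=W RL=S RR=W
cmd 2: advance +14 → t=25, phase=(14,13,4,9) → FL=W FR=W RL=S RR=W
cmd 3: advance +1 → t=26, phase=(15,14,5,10) → FL=W FR=W RL=S RR=W
cmd 4: advance +13 → t=39, phase=(12,11,2,7) → FL=W FR=W RL=S RR=S


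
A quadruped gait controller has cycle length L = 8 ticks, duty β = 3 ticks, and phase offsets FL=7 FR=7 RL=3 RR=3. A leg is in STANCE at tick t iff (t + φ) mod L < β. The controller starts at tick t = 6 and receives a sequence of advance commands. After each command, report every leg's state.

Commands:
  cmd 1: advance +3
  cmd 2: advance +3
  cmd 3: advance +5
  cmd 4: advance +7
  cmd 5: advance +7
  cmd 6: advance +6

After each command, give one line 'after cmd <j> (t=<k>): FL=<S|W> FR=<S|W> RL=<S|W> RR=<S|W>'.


start t=6: FL=W FR=W RL=S RR=S
cmd 1: advance +3 → t=9, phase=(0,0,4,4) → FL=S FR=S RL=W RR=W
cmd 2: advance +3 → t=12, phase=(3,3,7,7) → FL=W FR=W RL=W RR=W
cmd 3: advance +5 → t=17, phase=(0,0,4,4) → FL=S FR=S RL=W RR=W
cmd 4: advance +7 → t=24, phase=(7,7,3,3) → FL=W FR=W RL=W RR=W
cmd 5: advance +7 → t=31, phase=(6,6,2,2) → FL=W FR=W RL=S RR=S
cmd 6: advance +6 → t=37, phase=(4,4,0,0) → FL=W FR=W RL=S RR=S

after cmd 1 (t=9): FL=S FR=S RL=W RR=W
after cmd 2 (t=12): FL=W FR=W RL=W RR=W
after cmd 3 (t=17): FL=S FR=S RL=W RR=W
after cmd 4 (t=24): FL=W FR=W RL=W RR=W
after cmd 5 (t=31): FL=W FR=W RL=S RR=S
after cmd 6 (t=37): FL=W FR=W RL=S RR=S


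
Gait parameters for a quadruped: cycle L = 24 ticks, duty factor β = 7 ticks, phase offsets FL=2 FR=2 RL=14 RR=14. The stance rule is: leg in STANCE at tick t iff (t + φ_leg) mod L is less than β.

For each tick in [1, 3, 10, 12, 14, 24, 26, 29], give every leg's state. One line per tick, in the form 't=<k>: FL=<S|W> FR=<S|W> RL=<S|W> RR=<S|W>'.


t=1: phase=(3,3,15,15) vs β=7 → FL=S FR=S RL=W RR=W
t=3: phase=(5,5,17,17) vs β=7 → FL=S FR=S RL=W RR=W
t=10: phase=(12,12,0,0) vs β=7 → FL=W FR=W RL=S RR=S
t=12: phase=(14,14,2,2) vs β=7 → FL=W FR=W RL=S RR=S
t=14: phase=(16,16,4,4) vs β=7 → FL=W FR=W RL=S RR=S
t=24: phase=(2,2,14,14) vs β=7 → FL=S FR=S RL=W RR=W
t=26: phase=(4,4,16,16) vs β=7 → FL=S FR=S RL=W RR=W
t=29: phase=(7,7,19,19) vs β=7 → FL=W FR=W RL=W RR=W

t=1: FL=S FR=S RL=W RR=W
t=3: FL=S FR=S RL=W RR=W
t=10: FL=W FR=W RL=S RR=S
t=12: FL=W FR=W RL=S RR=S
t=14: FL=W FR=W RL=S RR=S
t=24: FL=S FR=S RL=W RR=W
t=26: FL=S FR=S RL=W RR=W
t=29: FL=W FR=W RL=W RR=W


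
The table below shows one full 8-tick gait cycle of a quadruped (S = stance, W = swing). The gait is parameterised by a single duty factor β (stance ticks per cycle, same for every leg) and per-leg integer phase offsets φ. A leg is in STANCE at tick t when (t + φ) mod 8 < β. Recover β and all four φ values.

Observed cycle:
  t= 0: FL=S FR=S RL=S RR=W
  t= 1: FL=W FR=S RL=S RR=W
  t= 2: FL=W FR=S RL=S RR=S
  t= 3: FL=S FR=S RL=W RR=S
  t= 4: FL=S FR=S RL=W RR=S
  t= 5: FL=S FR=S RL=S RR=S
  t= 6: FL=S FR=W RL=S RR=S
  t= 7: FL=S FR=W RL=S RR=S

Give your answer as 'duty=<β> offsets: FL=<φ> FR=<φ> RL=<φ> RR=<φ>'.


duty β = stance ticks per leg = 6
FL: stance ticks = 6; W→S at t=3 → φ=5
FR: stance ticks = 6; W→S at t=0 → φ=0
RL: stance ticks = 6; W→S at t=5 → φ=3
RR: stance ticks = 6; W→S at t=2 → φ=6

duty=6 offsets: FL=5 FR=0 RL=3 RR=6


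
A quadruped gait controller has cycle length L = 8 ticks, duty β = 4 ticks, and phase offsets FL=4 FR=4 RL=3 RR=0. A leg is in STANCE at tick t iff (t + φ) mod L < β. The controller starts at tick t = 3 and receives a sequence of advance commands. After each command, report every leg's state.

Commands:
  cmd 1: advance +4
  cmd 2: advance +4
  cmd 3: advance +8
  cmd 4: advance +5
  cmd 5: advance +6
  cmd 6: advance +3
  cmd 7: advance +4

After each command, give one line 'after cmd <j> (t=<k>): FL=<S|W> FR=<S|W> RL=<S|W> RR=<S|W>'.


start t=3: FL=W FR=W RL=W RR=S
cmd 1: advance +4 → t=7, phase=(3,3,2,7) → FL=S FR=S RL=S RR=W
cmd 2: advance +4 → t=11, phase=(7,7,6,3) → FL=W FR=W RL=W RR=S
cmd 3: advance +8 → t=19, phase=(7,7,6,3) → FL=W FR=W RL=W RR=S
cmd 4: advance +5 → t=24, phase=(4,4,3,0) → FL=W FR=W RL=S RR=S
cmd 5: advance +6 → t=30, phase=(2,2,1,6) → FL=S FR=S RL=S RR=W
cmd 6: advance +3 → t=33, phase=(5,5,4,1) → FL=W FR=W RL=W RR=S
cmd 7: advance +4 → t=37, phase=(1,1,0,5) → FL=S FR=S RL=S RR=W

after cmd 1 (t=7): FL=S FR=S RL=S RR=W
after cmd 2 (t=11): FL=W FR=W RL=W RR=S
after cmd 3 (t=19): FL=W FR=W RL=W RR=S
after cmd 4 (t=24): FL=W FR=W RL=S RR=S
after cmd 5 (t=30): FL=S FR=S RL=S RR=W
after cmd 6 (t=33): FL=W FR=W RL=W RR=S
after cmd 7 (t=37): FL=S FR=S RL=S RR=W


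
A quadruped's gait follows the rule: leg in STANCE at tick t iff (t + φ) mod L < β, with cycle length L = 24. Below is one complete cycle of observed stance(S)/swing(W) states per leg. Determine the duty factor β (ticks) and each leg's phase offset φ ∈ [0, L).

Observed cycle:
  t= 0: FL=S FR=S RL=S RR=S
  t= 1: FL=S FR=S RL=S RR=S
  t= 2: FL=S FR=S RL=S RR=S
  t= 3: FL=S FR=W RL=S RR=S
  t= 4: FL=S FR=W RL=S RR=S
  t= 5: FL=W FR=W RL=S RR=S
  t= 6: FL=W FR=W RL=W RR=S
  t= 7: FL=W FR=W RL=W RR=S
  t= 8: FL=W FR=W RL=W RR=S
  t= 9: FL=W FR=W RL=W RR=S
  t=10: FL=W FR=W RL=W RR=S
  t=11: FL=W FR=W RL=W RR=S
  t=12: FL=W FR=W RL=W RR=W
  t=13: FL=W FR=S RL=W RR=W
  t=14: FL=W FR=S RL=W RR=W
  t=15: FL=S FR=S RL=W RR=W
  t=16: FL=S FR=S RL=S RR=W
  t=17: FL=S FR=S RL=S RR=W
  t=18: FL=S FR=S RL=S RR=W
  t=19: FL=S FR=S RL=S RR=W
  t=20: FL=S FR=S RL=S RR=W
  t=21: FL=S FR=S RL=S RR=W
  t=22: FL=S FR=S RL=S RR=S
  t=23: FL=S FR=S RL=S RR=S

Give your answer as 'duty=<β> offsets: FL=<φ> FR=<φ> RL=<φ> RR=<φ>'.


duty β = stance ticks per leg = 14
FL: stance ticks = 14; W→S at t=15 → φ=9
FR: stance ticks = 14; W→S at t=13 → φ=11
RL: stance ticks = 14; W→S at t=16 → φ=8
RR: stance ticks = 14; W→S at t=22 → φ=2

duty=14 offsets: FL=9 FR=11 RL=8 RR=2


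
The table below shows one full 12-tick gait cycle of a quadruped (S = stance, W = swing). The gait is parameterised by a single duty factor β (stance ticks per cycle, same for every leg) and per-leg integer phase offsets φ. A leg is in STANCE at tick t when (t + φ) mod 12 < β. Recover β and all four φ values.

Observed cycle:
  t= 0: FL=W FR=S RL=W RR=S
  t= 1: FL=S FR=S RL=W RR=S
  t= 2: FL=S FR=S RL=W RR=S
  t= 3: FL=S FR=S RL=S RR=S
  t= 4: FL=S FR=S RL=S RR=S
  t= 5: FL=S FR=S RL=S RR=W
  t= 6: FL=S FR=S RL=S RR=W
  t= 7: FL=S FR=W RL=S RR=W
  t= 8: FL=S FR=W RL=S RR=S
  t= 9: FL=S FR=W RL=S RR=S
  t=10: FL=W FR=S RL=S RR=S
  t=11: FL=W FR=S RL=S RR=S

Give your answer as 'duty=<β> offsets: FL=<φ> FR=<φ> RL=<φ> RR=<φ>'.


duty=9 offsets: FL=11 FR=2 RL=9 RR=4

duty β = stance ticks per leg = 9
FL: stance ticks = 9; W→S at t=1 → φ=11
FR: stance ticks = 9; W→S at t=10 → φ=2
RL: stance ticks = 9; W→S at t=3 → φ=9
RR: stance ticks = 9; W→S at t=8 → φ=4


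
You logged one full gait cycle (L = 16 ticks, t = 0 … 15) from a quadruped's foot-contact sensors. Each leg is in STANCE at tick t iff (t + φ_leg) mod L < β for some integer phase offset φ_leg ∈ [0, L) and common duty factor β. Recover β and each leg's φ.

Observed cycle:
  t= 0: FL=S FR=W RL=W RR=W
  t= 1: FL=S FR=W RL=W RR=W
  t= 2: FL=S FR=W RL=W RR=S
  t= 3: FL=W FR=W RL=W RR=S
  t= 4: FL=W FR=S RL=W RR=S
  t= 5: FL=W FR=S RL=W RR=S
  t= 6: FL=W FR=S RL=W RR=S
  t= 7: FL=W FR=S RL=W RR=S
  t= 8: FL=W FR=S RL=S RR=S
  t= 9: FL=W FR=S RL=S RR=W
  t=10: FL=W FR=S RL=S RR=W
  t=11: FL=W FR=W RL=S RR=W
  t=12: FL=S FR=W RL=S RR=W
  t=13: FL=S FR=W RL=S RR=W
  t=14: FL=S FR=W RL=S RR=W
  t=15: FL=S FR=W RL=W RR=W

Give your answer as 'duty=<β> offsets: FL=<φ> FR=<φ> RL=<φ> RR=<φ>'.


duty β = stance ticks per leg = 7
FL: stance ticks = 7; W→S at t=12 → φ=4
FR: stance ticks = 7; W→S at t=4 → φ=12
RL: stance ticks = 7; W→S at t=8 → φ=8
RR: stance ticks = 7; W→S at t=2 → φ=14

duty=7 offsets: FL=4 FR=12 RL=8 RR=14


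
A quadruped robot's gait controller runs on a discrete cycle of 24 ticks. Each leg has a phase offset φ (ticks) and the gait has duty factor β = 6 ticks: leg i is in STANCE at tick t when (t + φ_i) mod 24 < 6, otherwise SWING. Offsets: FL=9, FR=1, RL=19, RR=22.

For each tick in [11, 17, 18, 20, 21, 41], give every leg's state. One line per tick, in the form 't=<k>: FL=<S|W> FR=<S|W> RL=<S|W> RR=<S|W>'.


t=11: phase=(20,12,6,9) vs β=6 → FL=W FR=W RL=W RR=W
t=17: phase=(2,18,12,15) vs β=6 → FL=S FR=W RL=W RR=W
t=18: phase=(3,19,13,16) vs β=6 → FL=S FR=W RL=W RR=W
t=20: phase=(5,21,15,18) vs β=6 → FL=S FR=W RL=W RR=W
t=21: phase=(6,22,16,19) vs β=6 → FL=W FR=W RL=W RR=W
t=41: phase=(2,18,12,15) vs β=6 → FL=S FR=W RL=W RR=W

t=11: FL=W FR=W RL=W RR=W
t=17: FL=S FR=W RL=W RR=W
t=18: FL=S FR=W RL=W RR=W
t=20: FL=S FR=W RL=W RR=W
t=21: FL=W FR=W RL=W RR=W
t=41: FL=S FR=W RL=W RR=W


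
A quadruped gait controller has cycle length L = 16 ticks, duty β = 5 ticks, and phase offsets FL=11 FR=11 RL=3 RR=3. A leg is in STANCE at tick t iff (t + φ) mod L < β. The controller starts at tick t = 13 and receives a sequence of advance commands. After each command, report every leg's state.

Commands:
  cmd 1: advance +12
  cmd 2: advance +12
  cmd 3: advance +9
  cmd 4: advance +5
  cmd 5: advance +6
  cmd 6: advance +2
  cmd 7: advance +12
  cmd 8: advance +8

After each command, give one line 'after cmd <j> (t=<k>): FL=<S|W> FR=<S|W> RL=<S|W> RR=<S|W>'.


start t=13: FL=W FR=W RL=S RR=S
cmd 1: advance +12 → t=25, phase=(4,4,12,12) → FL=S FR=S RL=W RR=W
cmd 2: advance +12 → t=37, phase=(0,0,8,8) → FL=S FR=S RL=W RR=W
cmd 3: advance +9 → t=46, phase=(9,9,1,1) → FL=W FR=W RL=S RR=S
cmd 4: advance +5 → t=51, phase=(14,14,6,6) → FL=W FR=W RL=W RR=W
cmd 5: advance +6 → t=57, phase=(4,4,12,12) → FL=S FR=S RL=W RR=W
cmd 6: advance +2 → t=59, phase=(6,6,14,14) → FL=W FR=W RL=W RR=W
cmd 7: advance +12 → t=71, phase=(2,2,10,10) → FL=S FR=S RL=W RR=W
cmd 8: advance +8 → t=79, phase=(10,10,2,2) → FL=W FR=W RL=S RR=S

after cmd 1 (t=25): FL=S FR=S RL=W RR=W
after cmd 2 (t=37): FL=S FR=S RL=W RR=W
after cmd 3 (t=46): FL=W FR=W RL=S RR=S
after cmd 4 (t=51): FL=W FR=W RL=W RR=W
after cmd 5 (t=57): FL=S FR=S RL=W RR=W
after cmd 6 (t=59): FL=W FR=W RL=W RR=W
after cmd 7 (t=71): FL=S FR=S RL=W RR=W
after cmd 8 (t=79): FL=W FR=W RL=S RR=S


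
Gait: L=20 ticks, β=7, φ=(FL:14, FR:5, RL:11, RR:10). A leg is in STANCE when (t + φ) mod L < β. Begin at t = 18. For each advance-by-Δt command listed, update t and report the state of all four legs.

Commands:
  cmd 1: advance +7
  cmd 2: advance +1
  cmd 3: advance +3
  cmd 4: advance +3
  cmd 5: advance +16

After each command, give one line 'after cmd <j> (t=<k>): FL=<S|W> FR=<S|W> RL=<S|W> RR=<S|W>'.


start t=18: FL=W FR=S RL=W RR=W
cmd 1: advance +7 → t=25, phase=(19,10,16,15) → FL=W FR=W RL=W RR=W
cmd 2: advance +1 → t=26, phase=(0,11,17,16) → FL=S FR=W RL=W RR=W
cmd 3: advance +3 → t=29, phase=(3,14,0,19) → FL=S FR=W RL=S RR=W
cmd 4: advance +3 → t=32, phase=(6,17,3,2) → FL=S FR=W RL=S RR=S
cmd 5: advance +16 → t=48, phase=(2,13,19,18) → FL=S FR=W RL=W RR=W

after cmd 1 (t=25): FL=W FR=W RL=W RR=W
after cmd 2 (t=26): FL=S FR=W RL=W RR=W
after cmd 3 (t=29): FL=S FR=W RL=S RR=W
after cmd 4 (t=32): FL=S FR=W RL=S RR=S
after cmd 5 (t=48): FL=S FR=W RL=W RR=W


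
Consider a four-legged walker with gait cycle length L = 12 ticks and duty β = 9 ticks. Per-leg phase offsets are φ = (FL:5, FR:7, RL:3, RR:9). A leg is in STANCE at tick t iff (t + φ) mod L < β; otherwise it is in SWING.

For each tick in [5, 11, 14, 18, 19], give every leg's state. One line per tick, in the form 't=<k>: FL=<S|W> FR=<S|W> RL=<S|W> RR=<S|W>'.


t=5: phase=(10,0,8,2) vs β=9 → FL=W FR=S RL=S RR=S
t=11: phase=(4,6,2,8) vs β=9 → FL=S FR=S RL=S RR=S
t=14: phase=(7,9,5,11) vs β=9 → FL=S FR=W RL=S RR=W
t=18: phase=(11,1,9,3) vs β=9 → FL=W FR=S RL=W RR=S
t=19: phase=(0,2,10,4) vs β=9 → FL=S FR=S RL=W RR=S

t=5: FL=W FR=S RL=S RR=S
t=11: FL=S FR=S RL=S RR=S
t=14: FL=S FR=W RL=S RR=W
t=18: FL=W FR=S RL=W RR=S
t=19: FL=S FR=S RL=W RR=S


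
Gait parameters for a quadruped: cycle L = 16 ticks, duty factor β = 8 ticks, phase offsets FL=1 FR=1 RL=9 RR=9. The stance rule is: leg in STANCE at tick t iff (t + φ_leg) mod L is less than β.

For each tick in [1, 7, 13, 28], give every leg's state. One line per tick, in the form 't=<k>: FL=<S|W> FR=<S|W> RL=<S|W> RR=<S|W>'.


t=1: phase=(2,2,10,10) vs β=8 → FL=S FR=S RL=W RR=W
t=7: phase=(8,8,0,0) vs β=8 → FL=W FR=W RL=S RR=S
t=13: phase=(14,14,6,6) vs β=8 → FL=W FR=W RL=S RR=S
t=28: phase=(13,13,5,5) vs β=8 → FL=W FR=W RL=S RR=S

t=1: FL=S FR=S RL=W RR=W
t=7: FL=W FR=W RL=S RR=S
t=13: FL=W FR=W RL=S RR=S
t=28: FL=W FR=W RL=S RR=S


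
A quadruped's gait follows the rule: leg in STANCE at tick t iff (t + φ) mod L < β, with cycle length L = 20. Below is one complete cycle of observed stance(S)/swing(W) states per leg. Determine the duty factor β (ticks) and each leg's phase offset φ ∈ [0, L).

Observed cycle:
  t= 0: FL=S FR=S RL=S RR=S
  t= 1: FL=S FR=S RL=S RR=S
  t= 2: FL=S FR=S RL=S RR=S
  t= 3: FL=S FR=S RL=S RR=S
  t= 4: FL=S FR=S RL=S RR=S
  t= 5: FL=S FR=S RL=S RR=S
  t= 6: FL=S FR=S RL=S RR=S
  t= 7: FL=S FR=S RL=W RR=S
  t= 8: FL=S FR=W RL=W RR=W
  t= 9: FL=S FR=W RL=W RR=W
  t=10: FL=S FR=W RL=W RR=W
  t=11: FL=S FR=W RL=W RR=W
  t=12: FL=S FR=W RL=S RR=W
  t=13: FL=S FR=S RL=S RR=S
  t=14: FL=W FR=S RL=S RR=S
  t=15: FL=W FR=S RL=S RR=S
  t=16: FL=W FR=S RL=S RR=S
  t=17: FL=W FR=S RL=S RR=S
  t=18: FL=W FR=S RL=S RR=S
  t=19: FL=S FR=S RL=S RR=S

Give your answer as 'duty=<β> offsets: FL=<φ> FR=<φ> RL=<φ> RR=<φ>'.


duty=15 offsets: FL=1 FR=7 RL=8 RR=7

duty β = stance ticks per leg = 15
FL: stance ticks = 15; W→S at t=19 → φ=1
FR: stance ticks = 15; W→S at t=13 → φ=7
RL: stance ticks = 15; W→S at t=12 → φ=8
RR: stance ticks = 15; W→S at t=13 → φ=7


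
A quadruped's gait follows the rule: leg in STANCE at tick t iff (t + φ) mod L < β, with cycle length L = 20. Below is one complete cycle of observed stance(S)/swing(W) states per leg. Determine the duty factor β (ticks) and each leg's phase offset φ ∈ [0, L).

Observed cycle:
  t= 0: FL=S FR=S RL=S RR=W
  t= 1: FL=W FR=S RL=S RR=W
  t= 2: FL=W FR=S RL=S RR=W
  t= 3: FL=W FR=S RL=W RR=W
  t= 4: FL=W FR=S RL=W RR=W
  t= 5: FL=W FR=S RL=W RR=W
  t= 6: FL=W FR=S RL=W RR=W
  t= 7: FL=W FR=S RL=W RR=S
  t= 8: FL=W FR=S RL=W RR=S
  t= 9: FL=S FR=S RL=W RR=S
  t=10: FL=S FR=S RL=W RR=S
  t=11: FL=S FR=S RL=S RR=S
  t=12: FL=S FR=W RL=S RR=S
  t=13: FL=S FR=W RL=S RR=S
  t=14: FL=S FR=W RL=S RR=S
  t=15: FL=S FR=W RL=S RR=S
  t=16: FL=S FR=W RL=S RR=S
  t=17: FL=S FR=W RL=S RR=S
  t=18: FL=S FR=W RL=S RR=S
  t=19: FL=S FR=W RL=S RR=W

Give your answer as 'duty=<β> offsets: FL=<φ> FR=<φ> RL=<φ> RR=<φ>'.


duty=12 offsets: FL=11 FR=0 RL=9 RR=13

duty β = stance ticks per leg = 12
FL: stance ticks = 12; W→S at t=9 → φ=11
FR: stance ticks = 12; W→S at t=0 → φ=0
RL: stance ticks = 12; W→S at t=11 → φ=9
RR: stance ticks = 12; W→S at t=7 → φ=13


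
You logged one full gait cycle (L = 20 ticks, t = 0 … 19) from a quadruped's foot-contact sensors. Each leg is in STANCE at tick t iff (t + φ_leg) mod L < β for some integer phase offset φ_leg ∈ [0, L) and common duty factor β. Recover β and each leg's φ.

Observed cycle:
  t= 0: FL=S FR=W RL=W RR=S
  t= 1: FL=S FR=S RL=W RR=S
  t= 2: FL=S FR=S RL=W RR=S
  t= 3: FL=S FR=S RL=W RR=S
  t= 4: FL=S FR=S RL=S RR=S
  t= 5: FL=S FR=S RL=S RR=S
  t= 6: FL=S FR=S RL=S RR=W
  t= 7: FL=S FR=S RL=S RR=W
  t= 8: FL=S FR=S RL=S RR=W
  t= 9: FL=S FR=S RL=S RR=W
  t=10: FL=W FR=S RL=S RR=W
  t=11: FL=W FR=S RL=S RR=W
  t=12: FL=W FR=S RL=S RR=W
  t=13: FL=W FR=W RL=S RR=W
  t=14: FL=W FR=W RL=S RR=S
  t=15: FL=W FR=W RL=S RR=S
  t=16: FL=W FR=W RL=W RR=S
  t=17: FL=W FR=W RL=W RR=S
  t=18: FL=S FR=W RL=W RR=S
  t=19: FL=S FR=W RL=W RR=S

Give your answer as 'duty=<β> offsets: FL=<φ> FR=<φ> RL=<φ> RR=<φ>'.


duty=12 offsets: FL=2 FR=19 RL=16 RR=6

duty β = stance ticks per leg = 12
FL: stance ticks = 12; W→S at t=18 → φ=2
FR: stance ticks = 12; W→S at t=1 → φ=19
RL: stance ticks = 12; W→S at t=4 → φ=16
RR: stance ticks = 12; W→S at t=14 → φ=6
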